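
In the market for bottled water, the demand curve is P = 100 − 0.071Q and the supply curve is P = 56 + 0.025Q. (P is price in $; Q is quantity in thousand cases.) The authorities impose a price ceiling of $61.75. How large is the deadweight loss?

Competitive equilibrium: 100 − 0.071Q = 56 + 0.025Q → Q* = 458.3333, P* = 67.4583.
At the ceiling P = 61.75, quantity supplied = (61.75 − 56)/0.025 = 230.
Willingness to pay at Q' = 230: 100 − 0.071·230 = 83.67.
ΔQ = 458.3333 − 230 = 228.3333; wedge = 83.67 − 61.75 = 21.92.
DWL = ½ × 228.3333 × 21.92 = $2502.53 thousand.

$2502.53 thousand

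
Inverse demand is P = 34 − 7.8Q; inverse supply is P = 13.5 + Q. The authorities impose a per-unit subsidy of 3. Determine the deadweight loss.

0.51

Competitive equilibrium: 34 − 7.8Q = 13.5 + Q → Q* = 2.3295, P* = 15.8295.
The subsidy lowers effective supply by 3: P = 10.5 + Q.
New quantity: 34 − 7.8Q = 10.5 + Q → Q' = 2.6705.
Overproduction ΔQ = 2.6705 − 2.3295 = 0.341; wedge = subsidy = 3.
Deadweight loss = ½ × 0.341 × 3 = 0.51.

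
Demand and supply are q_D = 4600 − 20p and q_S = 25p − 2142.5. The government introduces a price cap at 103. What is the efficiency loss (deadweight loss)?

In inverse form: demand p = 230 − 0.05q, supply p = 85.7 + 0.04q.
Competitive equilibrium: 230 − 0.05q = 85.7 + 0.04q → q* = 1603.3333, p* = 149.8333.
At the ceiling p = 103, quantity supplied = (103 − 85.7)/0.04 = 432.5.
Willingness to pay at q' = 432.5: 230 − 0.05·432.5 = 208.375.
Δq = 1603.3333 − 432.5 = 1170.8333; wedge = 208.375 − 103 = 105.375.
The triangle = ½ × 1170.8333 × 105.375 = 61688.28.

61688.28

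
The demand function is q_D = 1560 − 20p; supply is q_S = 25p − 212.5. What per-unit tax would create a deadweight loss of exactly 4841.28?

In inverse form: demand p = 78 − 0.05q, supply p = 8.5 + 0.04q.
Competitive equilibrium: 78 − 0.05q = 8.5 + 0.04q → q* = 772.2222, p* = 39.3889.
A tax t gives Δq = t/0.09 and wedge t, so DWL = t²/0.18.
t²/0.18 = 4841.28 → t² = 871.4304 → t = 29.52.

29.52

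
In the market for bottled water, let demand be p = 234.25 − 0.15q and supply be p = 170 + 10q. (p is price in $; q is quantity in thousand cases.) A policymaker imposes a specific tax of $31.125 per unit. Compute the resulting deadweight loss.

$47.72 thousand

Competitive equilibrium: 234.25 − 0.15q = 170 + 10q → q* = 6.33, p* = 233.3005.
With the tax, the buyer price exceeds the seller price by 31.125: (234.25 − 0.15q) − (170 + 10q) = 31.125 → q' = 3.2635.
Δq = 6.33 − 3.2635 = 3.0665; the wedge equals the tax, 31.125.
Welfare loss = ½ × 3.0665 × 31.125 = $47.72 thousand.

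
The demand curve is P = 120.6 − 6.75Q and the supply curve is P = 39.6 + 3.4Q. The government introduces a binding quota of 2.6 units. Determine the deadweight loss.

146.91

Competitive equilibrium: 120.6 − 6.75Q = 39.6 + 3.4Q → Q* = 7.9803, P* = 66.733.
At Q = 2.6: demand price = 120.6 − 6.75·2.6 = 103.05; supply price = 39.6 + 3.4·2.6 = 48.44.
ΔQ = 7.9803 − 2.6 = 5.3803; wedge = 103.05 − 48.44 = 54.61.
The triangle = ½ × 5.3803 × 54.61 = 146.91.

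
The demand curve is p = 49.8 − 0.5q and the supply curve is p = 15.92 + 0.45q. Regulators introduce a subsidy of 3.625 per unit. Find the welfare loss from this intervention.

6.92

Competitive equilibrium: 49.8 − 0.5q = 15.92 + 0.45q → q* = 35.6632, p* = 31.9684.
The subsidy lowers effective supply by 3.625: p = 12.295 + 0.45q.
New quantity: 49.8 − 0.5q = 12.295 + 0.45q → q' = 39.4789.
Overproduction Δq = 39.4789 − 35.6632 = 3.8157; wedge = subsidy = 3.625.
Deadweight loss = ½ × 3.8157 × 3.625 = 6.92.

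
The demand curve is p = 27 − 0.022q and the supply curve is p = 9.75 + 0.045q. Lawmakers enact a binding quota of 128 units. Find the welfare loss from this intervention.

Competitive equilibrium: 27 − 0.022q = 9.75 + 0.045q → q* = 257.4627, p* = 21.3358.
At q = 128: demand price = 27 − 0.022·128 = 24.184; supply price = 9.75 + 0.045·128 = 15.51.
Δq = 257.4627 − 128 = 129.4627; wedge = 24.184 − 15.51 = 8.674.
The triangle = ½ × 129.4627 × 8.674 = 561.48.

561.48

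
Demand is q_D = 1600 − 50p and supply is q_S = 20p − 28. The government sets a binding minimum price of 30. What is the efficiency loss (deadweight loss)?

3978.29

In inverse form: demand p = 32 − 0.02q, supply p = 1.4 + 0.05q.
Competitive equilibrium: 32 − 0.02q = 1.4 + 0.05q → q* = 437.1429, p* = 23.2571.
At the floor p = 30, quantity demanded = (32 − 30)/0.02 = 100.
Sellers' marginal cost at q' = 100: 1.4 + 0.05·100 = 6.4.
Δq = 437.1429 − 100 = 337.1429; wedge = 30 − 6.4 = 23.6.
DWL = ½ × 337.1429 × 23.6 = 3978.29.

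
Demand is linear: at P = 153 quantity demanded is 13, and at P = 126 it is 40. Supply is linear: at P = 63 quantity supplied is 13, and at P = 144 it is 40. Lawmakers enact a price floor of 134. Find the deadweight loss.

Demand slope = (126 − 153)/(40 − 13) = −1, so P = 166 − Q.
Supply slope = (144 − 63)/(40 − 13) = 3, so P = 24 + 3Q.
Competitive equilibrium: 166 − Q = 24 + 3Q → Q* = 35.5, P* = 130.5.
At the floor P = 134, quantity demanded = (166 − 134)/1 = 32.
Sellers' marginal cost at Q' = 32: 24 + 3·32 = 120.
ΔQ = 35.5 − 32 = 3.5; wedge = 134 − 120 = 14.
Deadweight loss = ½ × 3.5 × 14 = 24.50.

24.50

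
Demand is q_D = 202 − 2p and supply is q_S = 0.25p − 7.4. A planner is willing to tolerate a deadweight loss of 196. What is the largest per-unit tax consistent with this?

In inverse form: demand p = 101 − 0.5q, supply p = 29.6 + 4q.
Competitive equilibrium: 101 − 0.5q = 29.6 + 4q → q* = 15.8667, p* = 93.0667.
A tax t gives Δq = t/4.5 and wedge t, so DWL = t²/9.
t²/9 = 196 → t² = 1764 → t = 42.

42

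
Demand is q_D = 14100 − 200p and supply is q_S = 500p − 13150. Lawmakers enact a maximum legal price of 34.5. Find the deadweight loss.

17160.71

In inverse form: demand p = 70.5 − 0.005q, supply p = 26.3 + 0.002q.
Competitive equilibrium: 70.5 − 0.005q = 26.3 + 0.002q → q* = 6314.2857, p* = 38.9286.
At the ceiling p = 34.5, quantity supplied = (34.5 − 26.3)/0.002 = 4100.
Willingness to pay at q' = 4100: 70.5 − 0.005·4100 = 50.
Δq = 6314.2857 − 4100 = 2214.2857; wedge = 50 − 34.5 = 15.5.
DWL = ½ × 2214.2857 × 15.5 = 17160.71.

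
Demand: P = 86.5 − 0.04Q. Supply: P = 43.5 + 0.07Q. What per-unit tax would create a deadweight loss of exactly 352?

Competitive equilibrium: 86.5 − 0.04Q = 43.5 + 0.07Q → Q* = 390.9091, P* = 70.8636.
A tax t gives ΔQ = t/0.11 and wedge t, so DWL = t²/0.22.
t²/0.22 = 352 → t² = 77.44 → t = 8.8.

8.8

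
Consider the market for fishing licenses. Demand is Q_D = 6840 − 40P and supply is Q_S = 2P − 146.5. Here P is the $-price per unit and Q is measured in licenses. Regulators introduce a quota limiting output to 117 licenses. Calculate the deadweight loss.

In inverse form: demand P = 171 − 0.025Q, supply P = 73.25 + 0.5Q.
Competitive equilibrium: 171 − 0.025Q = 73.25 + 0.5Q → Q* = 186.1905, P* = 166.3452.
At Q = 117: demand price = 171 − 0.025·117 = 168.075; supply price = 73.25 + 0.5·117 = 131.75.
ΔQ = 186.1905 − 117 = 69.1905; wedge = 168.075 − 131.75 = 36.325.
DWL = ½ × 69.1905 × 36.325 = $1256.67.

$1256.67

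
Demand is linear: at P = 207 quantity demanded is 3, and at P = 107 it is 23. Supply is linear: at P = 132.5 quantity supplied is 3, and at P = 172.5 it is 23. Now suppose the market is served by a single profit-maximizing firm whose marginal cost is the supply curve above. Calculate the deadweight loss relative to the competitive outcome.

113.10

Demand slope = (107 − 207)/(23 − 3) = −5, so P = 222 − 5Q.
Supply slope = (172.5 − 132.5)/(23 − 3) = 2, so P = 126.5 + 2Q.
Competitive equilibrium: 222 − 5Q = 126.5 + 2Q → Q* = 13.6429, P* = 153.7857.
Marginal revenue: MR = 222 − 10Q. Set MR = MC: 222 − 10Q = 126.5 + 2Q → Q_m = 7.9583.
Price P_m = 222 − 5·7.9583 = 182.2085; MC(Q_m) = 126.5 + 2·7.9583 = 142.4166.
Competitive Q* = 13.6429, so ΔQ = 5.6846; wedge = 182.2085 − 142.4166 = 39.7919.
The triangle = ½ × 5.6846 × 39.7919 = 113.10.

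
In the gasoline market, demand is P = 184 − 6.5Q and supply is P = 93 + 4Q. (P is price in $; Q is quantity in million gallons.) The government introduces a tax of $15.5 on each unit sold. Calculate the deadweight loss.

$11.44 million

Competitive equilibrium: 184 − 6.5Q = 93 + 4Q → Q* = 8.6667, P* = 127.6667.
With the tax, the buyer price exceeds the seller price by 15.5: (184 − 6.5Q) − (93 + 4Q) = 15.5 → Q' = 7.1905.
ΔQ = 8.6667 − 7.1905 = 1.4762; the wedge equals the tax, 15.5.
Deadweight loss = ½ × 1.4762 × 15.5 = $11.44 million.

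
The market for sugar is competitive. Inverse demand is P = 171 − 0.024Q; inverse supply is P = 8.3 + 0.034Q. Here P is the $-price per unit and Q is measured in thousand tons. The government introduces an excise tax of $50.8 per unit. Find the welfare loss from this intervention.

Competitive equilibrium: 171 − 0.024Q = 8.3 + 0.034Q → Q* = 2805.1724, P* = 103.6759.
With the tax, the buyer price exceeds the seller price by 50.8: (171 − 0.024Q) − (8.3 + 0.034Q) = 50.8 → Q' = 1929.3103.
ΔQ = 2805.1724 − 1929.3103 = 875.8621; the wedge equals the tax, 50.8.
Welfare loss = ½ × 875.8621 × 50.8 = $22246.90 thousand.

$22246.90 thousand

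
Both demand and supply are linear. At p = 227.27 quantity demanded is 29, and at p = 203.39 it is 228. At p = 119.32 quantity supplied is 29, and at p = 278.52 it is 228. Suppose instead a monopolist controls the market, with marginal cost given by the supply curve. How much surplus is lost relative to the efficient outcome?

131.15

Demand slope = (203.39 − 227.27)/(228 − 29) = −0.12, so p = 230.75 − 0.12q.
Supply slope = (278.52 − 119.32)/(228 − 29) = 0.8, so p = 96.12 + 0.8q.
Competitive equilibrium: 230.75 − 0.12q = 96.12 + 0.8q → q* = 146.337, p* = 213.1896.
Marginal revenue: MR = 230.75 − 0.24q. Set MR = MC: 230.75 − 0.24q = 96.12 + 0.8q → q_m = 129.4519.
Price p_m = 230.75 − 0.12·129.4519 = 215.2158; MC(q_m) = 96.12 + 0.8·129.4519 = 199.6815.
Competitive q* = 146.337, so Δq = 16.8851; wedge = 215.2158 − 199.6815 = 15.5343.
The triangle = ½ × 16.8851 × 15.5343 = 131.15.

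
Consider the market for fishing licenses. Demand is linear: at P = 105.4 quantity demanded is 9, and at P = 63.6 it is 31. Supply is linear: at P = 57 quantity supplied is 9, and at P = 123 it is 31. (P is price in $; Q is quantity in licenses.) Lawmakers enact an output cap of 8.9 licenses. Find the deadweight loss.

$243.90

Demand slope = (63.6 − 105.4)/(31 − 9) = −1.9, so P = 122.5 − 1.9Q.
Supply slope = (123 − 57)/(31 − 9) = 3, so P = 30 + 3Q.
Competitive equilibrium: 122.5 − 1.9Q = 30 + 3Q → Q* = 18.8776, P* = 86.6327.
At Q = 8.9: demand price = 122.5 − 1.9·8.9 = 105.59; supply price = 30 + 3·8.9 = 56.7.
ΔQ = 18.8776 − 8.9 = 9.9776; wedge = 105.59 − 56.7 = 48.89.
The triangle = ½ × 9.9776 × 48.89 = $243.90.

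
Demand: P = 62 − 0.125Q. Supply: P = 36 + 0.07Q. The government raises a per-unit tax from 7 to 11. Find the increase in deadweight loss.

Competitive equilibrium: 62 − 0.125Q = 36 + 0.07Q → Q* = 133.3333, P* = 45.3333.
For a per-unit tax t: ΔQ = t/0.195, so DWL = ½·t·(t/0.195) = t²/0.39.
At t = 7: DWL = 125.641. At t = 11: DWL = 310.256.
Increase = 310.256 − 125.641 = 184.62.

184.62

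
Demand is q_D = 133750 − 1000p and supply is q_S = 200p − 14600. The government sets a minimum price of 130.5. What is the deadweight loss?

141796.875

In inverse form: demand p = 133.75 − 0.001q, supply p = 73 + 0.005q.
Competitive equilibrium: 133.75 − 0.001q = 73 + 0.005q → q* = 10125, p* = 123.625.
At the floor p = 130.5, quantity demanded = (133.75 − 130.5)/0.001 = 3250.
Sellers' marginal cost at q' = 3250: 73 + 0.005·3250 = 89.25.
Δq = 10125 − 3250 = 6875; wedge = 130.5 − 89.25 = 41.25.
The triangle = ½ × 6875 × 41.25 = 141796.875.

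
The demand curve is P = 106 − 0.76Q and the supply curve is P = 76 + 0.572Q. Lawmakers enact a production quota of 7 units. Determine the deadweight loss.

Competitive equilibrium: 106 − 0.76Q = 76 + 0.572Q → Q* = 22.5225, P* = 88.8829.
At Q = 7: demand price = 106 − 0.76·7 = 100.68; supply price = 76 + 0.572·7 = 80.004.
ΔQ = 22.5225 − 7 = 15.5225; wedge = 100.68 − 80.004 = 20.676.
DWL = ½ × 15.5225 × 20.676 = 160.47.

160.47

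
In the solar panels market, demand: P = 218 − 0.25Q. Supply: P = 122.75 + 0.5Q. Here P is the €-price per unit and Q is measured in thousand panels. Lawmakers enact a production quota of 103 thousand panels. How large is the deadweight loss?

Competitive equilibrium: 218 − 0.25Q = 122.75 + 0.5Q → Q* = 127, P* = 186.25.
At Q = 103: demand price = 218 − 0.25·103 = 192.25; supply price = 122.75 + 0.5·103 = 174.25.
ΔQ = 127 − 103 = 24; wedge = 192.25 − 174.25 = 18.
Welfare loss = ½ × 24 × 18 = €216 thousand.

€216 thousand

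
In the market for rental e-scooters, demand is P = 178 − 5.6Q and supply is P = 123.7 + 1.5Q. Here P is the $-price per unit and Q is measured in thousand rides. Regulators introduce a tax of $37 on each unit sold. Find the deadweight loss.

$96.41 thousand

Competitive equilibrium: 178 − 5.6Q = 123.7 + 1.5Q → Q* = 7.6479, P* = 135.1718.
With the tax, the buyer price exceeds the seller price by 37: (178 − 5.6Q) − (123.7 + 1.5Q) = 37 → Q' = 2.4366.
ΔQ = 7.6479 − 2.4366 = 5.2113; the wedge equals the tax, 37.
The triangle = ½ × 5.2113 × 37 = $96.41 thousand.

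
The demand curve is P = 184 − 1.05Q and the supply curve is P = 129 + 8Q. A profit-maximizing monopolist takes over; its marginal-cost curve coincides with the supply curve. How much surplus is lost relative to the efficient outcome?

1.81

Competitive equilibrium: 184 − 1.05Q = 129 + 8Q → Q* = 6.0773, P* = 177.6188.
Marginal revenue: MR = 184 − 2.1Q. Set MR = MC: 184 − 2.1Q = 129 + 8Q → Q_m = 5.4455.
Price P_m = 184 − 1.05·5.4455 = 178.2822; MC(Q_m) = 129 + 8·5.4455 = 172.564.
Competitive Q* = 6.0773, so ΔQ = 0.6318; wedge = 178.2822 − 172.564 = 5.7182.
Welfare loss = ½ × 0.6318 × 5.7182 = 1.81.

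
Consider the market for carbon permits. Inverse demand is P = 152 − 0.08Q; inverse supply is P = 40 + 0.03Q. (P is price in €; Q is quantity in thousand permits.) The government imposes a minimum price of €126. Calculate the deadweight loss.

Competitive equilibrium: 152 − 0.08Q = 40 + 0.03Q → Q* = 1018.1818, P* = 70.5455.
At the floor P = 126, quantity demanded = (152 − 126)/0.08 = 325.
Sellers' marginal cost at Q' = 325: 40 + 0.03·325 = 49.75.
ΔQ = 1018.1818 − 325 = 693.1818; wedge = 126 − 49.75 = 76.25.
The triangle = ½ × 693.1818 × 76.25 = €26427.56 thousand.

€26427.56 thousand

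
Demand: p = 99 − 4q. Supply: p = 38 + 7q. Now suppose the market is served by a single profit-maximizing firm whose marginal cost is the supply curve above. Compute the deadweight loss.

Competitive equilibrium: 99 − 4q = 38 + 7q → q* = 5.5455, p* = 76.8182.
Marginal revenue: MR = 99 − 8q. Set MR = MC: 99 − 8q = 38 + 7q → q_m = 4.0667.
Price p_m = 99 − 4·4.0667 = 82.7332; MC(q_m) = 38 + 7·4.0667 = 66.4669.
Competitive q* = 5.5455, so Δq = 1.4788; wedge = 82.7332 − 66.4669 = 16.2663.
Deadweight loss = ½ × 1.4788 × 16.2663 = 12.03.

12.03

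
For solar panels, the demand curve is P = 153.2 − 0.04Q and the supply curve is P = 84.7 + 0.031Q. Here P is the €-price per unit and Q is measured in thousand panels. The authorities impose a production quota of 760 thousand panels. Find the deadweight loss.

€1488.81 thousand

Competitive equilibrium: 153.2 − 0.04Q = 84.7 + 0.031Q → Q* = 964.7887, P* = 114.6085.
At Q = 760: demand price = 153.2 − 0.04·760 = 122.8; supply price = 84.7 + 0.031·760 = 108.26.
ΔQ = 964.7887 − 760 = 204.7887; wedge = 122.8 − 108.26 = 14.54.
Deadweight loss = ½ × 204.7887 × 14.54 = €1488.81 thousand.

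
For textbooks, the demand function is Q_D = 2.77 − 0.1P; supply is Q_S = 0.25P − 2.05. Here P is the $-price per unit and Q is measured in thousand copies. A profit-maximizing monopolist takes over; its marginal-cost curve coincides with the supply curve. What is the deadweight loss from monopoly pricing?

In inverse form: demand P = 27.7 − 10Q, supply P = 8.2 + 4Q.
Competitive equilibrium: 27.7 − 10Q = 8.2 + 4Q → Q* = 1.3929, P* = 13.7714.
Marginal revenue: MR = 27.7 − 20Q. Set MR = MC: 27.7 − 20Q = 8.2 + 4Q → Q_m = 0.8125.
Price P_m = 27.7 − 10·0.8125 = 19.575; MC(Q_m) = 8.2 + 4·0.8125 = 11.45.
Competitive Q* = 1.3929, so ΔQ = 0.5804; wedge = 19.575 − 11.45 = 8.125.
The triangle = ½ × 0.5804 × 8.125 = $2.36 thousand.

$2.36 thousand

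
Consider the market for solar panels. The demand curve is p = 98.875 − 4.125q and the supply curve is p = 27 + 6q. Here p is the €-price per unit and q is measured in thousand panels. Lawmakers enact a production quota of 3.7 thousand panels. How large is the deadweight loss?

€58.48 thousand

Competitive equilibrium: 98.875 − 4.125q = 27 + 6q → q* = 7.0988, p* = 69.5926.
At q = 3.7: demand price = 98.875 − 4.125·3.7 = 83.6125; supply price = 27 + 6·3.7 = 49.2.
Δq = 7.0988 − 3.7 = 3.3988; wedge = 83.6125 − 49.2 = 34.4125.
The triangle = ½ × 3.3988 × 34.4125 = €58.48 thousand.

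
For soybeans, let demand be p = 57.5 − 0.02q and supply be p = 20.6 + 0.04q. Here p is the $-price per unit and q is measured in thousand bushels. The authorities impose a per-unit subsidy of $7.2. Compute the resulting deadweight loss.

$432 thousand

Competitive equilibrium: 57.5 − 0.02q = 20.6 + 0.04q → q* = 615, p* = 45.2.
The subsidy lowers effective supply by 7.2: p = 13.4 + 0.04q.
New quantity: 57.5 − 0.02q = 13.4 + 0.04q → q' = 735.
Overproduction Δq = 735 − 615 = 120; wedge = subsidy = 7.2.
The triangle = ½ × 120 × 7.2 = $432 thousand.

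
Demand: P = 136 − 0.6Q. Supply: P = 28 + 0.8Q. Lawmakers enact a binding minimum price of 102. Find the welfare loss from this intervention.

293.49

Competitive equilibrium: 136 − 0.6Q = 28 + 0.8Q → Q* = 77.1429, P* = 89.7143.
At the floor P = 102, quantity demanded = (136 − 102)/0.6 = 56.6667.
Sellers' marginal cost at Q' = 56.6667: 28 + 0.8·56.6667 = 73.3334.
ΔQ = 77.1429 − 56.6667 = 20.4762; wedge = 102 − 73.3334 = 28.6666.
DWL = ½ × 20.4762 × 28.6666 = 293.49.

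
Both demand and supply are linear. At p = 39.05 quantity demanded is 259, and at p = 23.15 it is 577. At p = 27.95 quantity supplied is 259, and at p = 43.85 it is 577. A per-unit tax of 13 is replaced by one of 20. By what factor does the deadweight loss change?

Demand slope = (23.15 − 39.05)/(577 − 259) = −0.05, so p = 52 − 0.05q.
Supply slope = (43.85 − 27.95)/(577 − 259) = 0.05, so p = 15 + 0.05q.
Competitive equilibrium: 52 − 0.05q = 15 + 0.05q → q* = 370, p* = 33.5.
For a per-unit tax t: Δq = t/0.1, so DWL = ½·t·(t/0.1) = t²/0.2.
At t = 13: DWL = 845. At t = 20: DWL = 2000.
Ratio = (20/13)² = 2.367.

2.367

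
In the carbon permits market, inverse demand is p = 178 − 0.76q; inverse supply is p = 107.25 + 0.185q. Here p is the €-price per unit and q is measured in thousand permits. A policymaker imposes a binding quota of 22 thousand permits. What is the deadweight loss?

Competitive equilibrium: 178 − 0.76q = 107.25 + 0.185q → q* = 74.8677, p* = 121.1005.
At q = 22: demand price = 178 − 0.76·22 = 161.28; supply price = 107.25 + 0.185·22 = 111.32.
Δq = 74.8677 − 22 = 52.8677; wedge = 161.28 − 111.32 = 49.96.
The triangle = ½ × 52.8677 × 49.96 = €1320.64 thousand.

€1320.64 thousand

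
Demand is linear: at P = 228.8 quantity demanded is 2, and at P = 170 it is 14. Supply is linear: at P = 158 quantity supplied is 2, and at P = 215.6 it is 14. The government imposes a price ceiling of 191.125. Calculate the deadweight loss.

Demand slope = (170 − 228.8)/(14 − 2) = −4.9, so P = 238.6 − 4.9Q.
Supply slope = (215.6 − 158)/(14 − 2) = 4.8, so P = 148.4 + 4.8Q.
Competitive equilibrium: 238.6 − 4.9Q = 148.4 + 4.8Q → Q* = 9.299, P* = 193.0351.
At the ceiling P = 191.125, quantity supplied = (191.125 − 148.4)/4.8 = 8.901.
Willingness to pay at Q' = 8.901: 238.6 − 4.9·8.901 = 194.9851.
ΔQ = 9.299 − 8.901 = 0.398; wedge = 194.9851 − 191.125 = 3.8601.
Deadweight loss = ½ × 0.398 × 3.8601 = 0.77.

0.77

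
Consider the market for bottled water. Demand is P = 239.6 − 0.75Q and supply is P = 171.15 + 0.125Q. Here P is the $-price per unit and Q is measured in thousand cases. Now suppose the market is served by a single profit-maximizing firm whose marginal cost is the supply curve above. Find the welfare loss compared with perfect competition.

$570.33 thousand

Competitive equilibrium: 239.6 − 0.75Q = 171.15 + 0.125Q → Q* = 78.2286, P* = 180.9286.
Marginal revenue: MR = 239.6 − 1.5Q. Set MR = MC: 239.6 − 1.5Q = 171.15 + 0.125Q → Q_m = 42.1231.
Price P_m = 239.6 − 0.75·42.1231 = 208.0077; MC(Q_m) = 171.15 + 0.125·42.1231 = 176.4154.
Competitive Q* = 78.2286, so ΔQ = 36.1055; wedge = 208.0077 − 176.4154 = 31.5923.
DWL = ½ × 36.1055 × 31.5923 = $570.33 thousand.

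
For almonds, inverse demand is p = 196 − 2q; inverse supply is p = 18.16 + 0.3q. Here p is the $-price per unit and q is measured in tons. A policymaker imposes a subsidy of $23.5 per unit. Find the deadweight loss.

$120.05

Competitive equilibrium: 196 − 2q = 18.16 + 0.3q → q* = 77.3217, p* = 41.3565.
The subsidy lowers effective supply by 23.5: p = 0.3q − 5.34.
New quantity: 196 − 2q = 0.3q − 5.34 → q' = 87.5391.
Overproduction Δq = 87.5391 − 77.3217 = 10.2174; wedge = subsidy = 23.5.
Welfare loss = ½ × 10.2174 × 23.5 = $120.05.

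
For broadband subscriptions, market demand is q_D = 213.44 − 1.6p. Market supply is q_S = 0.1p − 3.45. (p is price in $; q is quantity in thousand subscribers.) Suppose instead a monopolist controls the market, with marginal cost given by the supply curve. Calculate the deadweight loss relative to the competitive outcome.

$1.42 thousand

In inverse form: demand p = 133.4 − 0.625q, supply p = 34.5 + 10q.
Competitive equilibrium: 133.4 − 0.625q = 34.5 + 10q → q* = 9.3082, p* = 127.5824.
Marginal revenue: MR = 133.4 − 1.25q. Set MR = MC: 133.4 − 1.25q = 34.5 + 10q → q_m = 8.7911.
Price p_m = 133.4 − 0.625·8.7911 = 127.9056; MC(q_m) = 34.5 + 10·8.7911 = 122.411.
Competitive q* = 9.3082, so Δq = 0.5171; wedge = 127.9056 − 122.411 = 5.4946.
Welfare loss = ½ × 0.5171 × 5.4946 = $1.42 thousand.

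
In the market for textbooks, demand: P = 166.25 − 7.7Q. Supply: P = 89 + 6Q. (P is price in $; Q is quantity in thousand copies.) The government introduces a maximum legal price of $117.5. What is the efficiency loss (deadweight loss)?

$5.41 thousand

Competitive equilibrium: 166.25 − 7.7Q = 89 + 6Q → Q* = 5.6387, P* = 122.8321.
At the ceiling P = 117.5, quantity supplied = (117.5 − 89)/6 = 4.75.
Willingness to pay at Q' = 4.75: 166.25 − 7.7·4.75 = 129.675.
ΔQ = 5.6387 − 4.75 = 0.8887; wedge = 129.675 − 117.5 = 12.175.
DWL = ½ × 0.8887 × 12.175 = $5.41 thousand.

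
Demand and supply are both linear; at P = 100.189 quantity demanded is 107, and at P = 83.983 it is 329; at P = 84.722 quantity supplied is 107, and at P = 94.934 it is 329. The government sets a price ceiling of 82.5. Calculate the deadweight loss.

Demand slope = (83.983 − 100.189)/(329 − 107) = −0.073, so P = 108 − 0.073Q.
Supply slope = (94.934 − 84.722)/(329 − 107) = 0.046, so P = 79.8 + 0.046Q.
Competitive equilibrium: 108 − 0.073Q = 79.8 + 0.046Q → Q* = 236.97479, P* = 90.70084.
At the ceiling P = 82.5, quantity supplied = (82.5 − 79.8)/0.046 = 58.69565.
Willingness to pay at Q' = 58.69565: 108 − 0.073·58.69565 = 103.71522.
ΔQ = 236.97479 − 58.69565 = 178.27914; wedge = 103.71522 − 82.5 = 21.21522.
Deadweight loss = ½ × 178.27914 × 21.21522 = 1891.12.

1891.12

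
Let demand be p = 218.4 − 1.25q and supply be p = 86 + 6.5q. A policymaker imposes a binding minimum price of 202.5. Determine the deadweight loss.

73.79

Competitive equilibrium: 218.4 − 1.25q = 86 + 6.5q → q* = 17.0839, p* = 197.0452.
At the floor p = 202.5, quantity demanded = (218.4 − 202.5)/1.25 = 12.72.
Sellers' marginal cost at q' = 12.72: 86 + 6.5·12.72 = 168.68.
Δq = 17.0839 − 12.72 = 4.3639; wedge = 202.5 − 168.68 = 33.82.
The triangle = ½ × 4.3639 × 33.82 = 73.79.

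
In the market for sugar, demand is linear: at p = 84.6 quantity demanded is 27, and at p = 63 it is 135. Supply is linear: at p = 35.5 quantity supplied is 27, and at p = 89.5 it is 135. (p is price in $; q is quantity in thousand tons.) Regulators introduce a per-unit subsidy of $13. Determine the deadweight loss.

$120.71 thousand

Demand slope = (63 − 84.6)/(135 − 27) = −0.2, so p = 90 − 0.2q.
Supply slope = (89.5 − 35.5)/(135 − 27) = 0.5, so p = 22 + 0.5q.
Competitive equilibrium: 90 − 0.2q = 22 + 0.5q → q* = 97.1429, p* = 70.5714.
The subsidy lowers effective supply by 13: p = 9 + 0.5q.
New quantity: 90 − 0.2q = 9 + 0.5q → q' = 115.7143.
Overproduction Δq = 115.7143 − 97.1429 = 18.5714; wedge = subsidy = 13.
Deadweight loss = ½ × 18.5714 × 13 = $120.71 thousand.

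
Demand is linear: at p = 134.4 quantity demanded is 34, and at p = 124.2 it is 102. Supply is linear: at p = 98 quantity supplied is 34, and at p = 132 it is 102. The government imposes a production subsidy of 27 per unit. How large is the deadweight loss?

560.77

Demand slope = (124.2 − 134.4)/(102 − 34) = −0.15, so p = 139.5 − 0.15q.
Supply slope = (132 − 98)/(102 − 34) = 0.5, so p = 81 + 0.5q.
Competitive equilibrium: 139.5 − 0.15q = 81 + 0.5q → q* = 90, p* = 126.
The subsidy lowers effective supply by 27: p = 54 + 0.5q.
New quantity: 139.5 − 0.15q = 54 + 0.5q → q' = 131.5385.
Overproduction Δq = 131.5385 − 90 = 41.5385; wedge = subsidy = 27.
Deadweight loss = ½ × 41.5385 × 27 = 560.77.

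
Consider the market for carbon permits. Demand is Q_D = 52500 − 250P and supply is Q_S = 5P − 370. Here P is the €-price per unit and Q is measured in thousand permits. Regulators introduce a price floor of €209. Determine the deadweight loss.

In inverse form: demand P = 210 − 0.004Q, supply P = 74 + 0.2Q.
Competitive equilibrium: 210 − 0.004Q = 74 + 0.2Q → Q* = 666.6667, P* = 207.3333.
At the floor P = 209, quantity demanded = (210 − 209)/0.004 = 250.
Sellers' marginal cost at Q' = 250: 74 + 0.2·250 = 124.
ΔQ = 666.6667 − 250 = 416.6667; wedge = 209 − 124 = 85.
Deadweight loss = ½ × 416.6667 × 85 = €17708.33 thousand.

€17708.33 thousand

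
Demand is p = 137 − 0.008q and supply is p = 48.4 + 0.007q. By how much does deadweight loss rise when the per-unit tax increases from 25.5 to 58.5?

92400

Competitive equilibrium: 137 − 0.008q = 48.4 + 0.007q → q* = 5906.6667, p* = 89.7467.
For a per-unit tax t: Δq = t/0.015, so DWL = ½·t·(t/0.015) = t²/0.03.
At t = 25.5: DWL = 21675. At t = 58.5: DWL = 114075.
Increase = 114075 − 21675 = 92400.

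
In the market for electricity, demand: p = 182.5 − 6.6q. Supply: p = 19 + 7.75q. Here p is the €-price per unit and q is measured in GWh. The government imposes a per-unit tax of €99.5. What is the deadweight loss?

Competitive equilibrium: 182.5 − 6.6q = 19 + 7.75q → q* = 11.3937, p* = 107.3014.
With the tax, the buyer price exceeds the seller price by 99.5: (182.5 − 6.6q) − (19 + 7.75q) = 99.5 → q' = 4.4599.
Δq = 11.3937 − 4.4599 = 6.9338; the wedge equals the tax, 99.5.
DWL = ½ × 6.9338 × 99.5 = €344.96.

€344.96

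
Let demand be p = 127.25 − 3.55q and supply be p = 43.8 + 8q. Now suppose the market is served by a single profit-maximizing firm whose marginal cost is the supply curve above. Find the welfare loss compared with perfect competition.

Competitive equilibrium: 127.25 − 3.55q = 43.8 + 8q → q* = 7.2251, p* = 101.6009.
Marginal revenue: MR = 127.25 − 7.1q. Set MR = MC: 127.25 − 7.1q = 43.8 + 8q → q_m = 5.5265.
Price p_m = 127.25 − 3.55·5.5265 = 107.6309; MC(q_m) = 43.8 + 8·5.5265 = 88.012.
Competitive q* = 7.2251, so Δq = 1.6986; wedge = 107.6309 − 88.012 = 19.6189.
The triangle = ½ × 1.6986 × 19.6189 = 16.66.

16.66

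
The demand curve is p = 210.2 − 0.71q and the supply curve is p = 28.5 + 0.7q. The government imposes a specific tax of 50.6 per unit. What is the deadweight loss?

907.93

Competitive equilibrium: 210.2 − 0.71q = 28.5 + 0.7q → q* = 128.8652, p* = 118.7057.
With the tax, the buyer price exceeds the seller price by 50.6: (210.2 − 0.71q) − (28.5 + 0.7q) = 50.6 → q' = 92.9787.
Δq = 128.8652 − 92.9787 = 35.8865; the wedge equals the tax, 50.6.
Deadweight loss = ½ × 35.8865 × 50.6 = 907.93.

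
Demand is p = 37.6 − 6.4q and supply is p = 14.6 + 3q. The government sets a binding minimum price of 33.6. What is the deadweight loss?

15.60

Competitive equilibrium: 37.6 − 6.4q = 14.6 + 3q → q* = 2.4468, p* = 21.9404.
At the floor p = 33.6, quantity demanded = (37.6 − 33.6)/6.4 = 0.625.
Sellers' marginal cost at q' = 0.625: 14.6 + 3·0.625 = 16.475.
Δq = 2.4468 − 0.625 = 1.8218; wedge = 33.6 − 16.475 = 17.125.
Deadweight loss = ½ × 1.8218 × 17.125 = 15.60.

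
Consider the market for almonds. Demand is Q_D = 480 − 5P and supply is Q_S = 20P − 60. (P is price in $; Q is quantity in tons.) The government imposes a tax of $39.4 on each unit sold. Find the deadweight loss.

In inverse form: demand P = 96 − 0.2Q, supply P = 3 + 0.05Q.
Competitive equilibrium: 96 − 0.2Q = 3 + 0.05Q → Q* = 372, P* = 21.6.
With the tax, the buyer price exceeds the seller price by 39.4: (96 − 0.2Q) − (3 + 0.05Q) = 39.4 → Q' = 214.4.
ΔQ = 372 − 214.4 = 157.6; the wedge equals the tax, 39.4.
Welfare loss = ½ × 157.6 × 39.4 = $3104.72.

$3104.72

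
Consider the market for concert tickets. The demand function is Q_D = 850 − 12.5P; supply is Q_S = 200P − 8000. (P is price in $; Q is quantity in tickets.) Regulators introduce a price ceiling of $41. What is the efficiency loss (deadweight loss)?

In inverse form: demand P = 68 − 0.08Q, supply P = 40 + 0.005Q.
Competitive equilibrium: 68 − 0.08Q = 40 + 0.005Q → Q* = 329.4118, P* = 41.6471.
At the ceiling P = 41, quantity supplied = (41 − 40)/0.005 = 200.
Willingness to pay at Q' = 200: 68 − 0.08·200 = 52.
ΔQ = 329.4118 − 200 = 129.4118; wedge = 52 − 41 = 11.
The triangle = ½ × 129.4118 × 11 = $711.76.

$711.76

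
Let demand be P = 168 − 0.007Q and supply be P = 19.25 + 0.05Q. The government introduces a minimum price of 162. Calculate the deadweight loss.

87531.43

Competitive equilibrium: 168 − 0.007Q = 19.25 + 0.05Q → Q* = 2609.64912, P* = 149.73246.
At the floor P = 162, quantity demanded = (168 − 162)/0.007 = 857.14286.
Sellers' marginal cost at Q' = 857.14286: 19.25 + 0.05·857.14286 = 62.10714.
ΔQ = 2609.64912 − 857.14286 = 1752.50626; wedge = 162 − 62.10714 = 99.89286.
DWL = ½ × 1752.50626 × 99.89286 = 87531.43.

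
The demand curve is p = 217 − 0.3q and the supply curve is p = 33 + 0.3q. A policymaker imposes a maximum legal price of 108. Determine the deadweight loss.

Competitive equilibrium: 217 − 0.3q = 33 + 0.3q → q* = 306.6667, p* = 125.
At the ceiling p = 108, quantity supplied = (108 − 33)/0.3 = 250.
Willingness to pay at q' = 250: 217 − 0.3·250 = 142.
Δq = 306.6667 − 250 = 56.6667; wedge = 142 − 108 = 34.
DWL = ½ × 56.6667 × 34 = 963.33.

963.33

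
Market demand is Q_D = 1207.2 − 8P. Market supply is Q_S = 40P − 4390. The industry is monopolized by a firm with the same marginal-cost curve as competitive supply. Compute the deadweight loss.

1166.20

In inverse form: demand P = 150.9 − 0.125Q, supply P = 109.75 + 0.025Q.
Competitive equilibrium: 150.9 − 0.125Q = 109.75 + 0.025Q → Q* = 274.3333, P* = 116.6083.
Marginal revenue: MR = 150.9 − 0.25Q. Set MR = MC: 150.9 − 0.25Q = 109.75 + 0.025Q → Q_m = 149.6364.
Price P_m = 150.9 − 0.125·149.6364 = 132.1955; MC(Q_m) = 109.75 + 0.025·149.6364 = 113.4909.
Competitive Q* = 274.3333, so ΔQ = 124.6969; wedge = 132.1955 − 113.4909 = 18.7046.
DWL = ½ × 124.6969 × 18.7046 = 1166.20.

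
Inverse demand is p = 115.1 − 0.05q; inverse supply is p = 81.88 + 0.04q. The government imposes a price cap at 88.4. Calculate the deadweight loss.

Competitive equilibrium: 115.1 − 0.05q = 81.88 + 0.04q → q* = 369.1111, p* = 96.6444.
At the ceiling p = 88.4, quantity supplied = (88.4 − 81.88)/0.04 = 163.
Willingness to pay at q' = 163: 115.1 − 0.05·163 = 106.95.
Δq = 369.1111 − 163 = 206.1111; wedge = 106.95 − 88.4 = 18.55.
Welfare loss = ½ × 206.1111 × 18.55 = 1911.68.

1911.68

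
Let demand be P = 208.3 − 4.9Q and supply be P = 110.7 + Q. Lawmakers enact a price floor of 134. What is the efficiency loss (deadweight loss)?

5.61

Competitive equilibrium: 208.3 − 4.9Q = 110.7 + Q → Q* = 16.5424, P* = 127.2424.
At the floor P = 134, quantity demanded = (208.3 − 134)/4.9 = 15.1633.
Sellers' marginal cost at Q' = 15.1633: 110.7 + 1·15.1633 = 125.8633.
ΔQ = 16.5424 − 15.1633 = 1.3791; wedge = 134 − 125.8633 = 8.1367.
Deadweight loss = ½ × 1.3791 × 8.1367 = 5.61.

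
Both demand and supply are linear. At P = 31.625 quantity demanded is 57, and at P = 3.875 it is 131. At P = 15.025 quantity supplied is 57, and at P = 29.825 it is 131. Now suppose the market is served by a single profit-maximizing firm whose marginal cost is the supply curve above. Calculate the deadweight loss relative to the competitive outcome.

330.32

Demand slope = (3.875 − 31.625)/(131 − 57) = −0.375, so P = 53 − 0.375Q.
Supply slope = (29.825 − 15.025)/(131 − 57) = 0.2, so P = 3.625 + 0.2Q.
Competitive equilibrium: 53 − 0.375Q = 3.625 + 0.2Q → Q* = 85.8696, P* = 20.7989.
Marginal revenue: MR = 53 − 0.75Q. Set MR = MC: 53 − 0.75Q = 3.625 + 0.2Q → Q_m = 51.9737.
Price P_m = 53 − 0.375·51.9737 = 33.5099; MC(Q_m) = 3.625 + 0.2·51.9737 = 14.0197.
Competitive Q* = 85.8696, so ΔQ = 33.8959; wedge = 33.5099 − 14.0197 = 19.4902.
The triangle = ½ × 33.8959 × 19.4902 = 330.32.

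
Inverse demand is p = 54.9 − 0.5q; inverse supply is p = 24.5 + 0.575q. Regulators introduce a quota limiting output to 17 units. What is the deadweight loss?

68.38

Competitive equilibrium: 54.9 − 0.5q = 24.5 + 0.575q → q* = 28.2791, p* = 40.7605.
At q = 17: demand price = 54.9 − 0.5·17 = 46.4; supply price = 24.5 + 0.575·17 = 34.275.
Δq = 28.2791 − 17 = 11.2791; wedge = 46.4 − 34.275 = 12.125.
The triangle = ½ × 11.2791 × 12.125 = 68.38.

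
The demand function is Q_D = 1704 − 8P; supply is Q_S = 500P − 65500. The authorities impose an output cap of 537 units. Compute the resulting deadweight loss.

In inverse form: demand P = 213 − 0.125Q, supply P = 131 + 0.002Q.
Competitive equilibrium: 213 − 0.125Q = 131 + 0.002Q → Q* = 645.6693, P* = 132.2913.
At Q = 537: demand price = 213 − 0.125·537 = 145.875; supply price = 131 + 0.002·537 = 132.074.
ΔQ = 645.6693 − 537 = 108.6693; wedge = 145.875 − 132.074 = 13.801.
Deadweight loss = ½ × 108.6693 × 13.801 = 749.87.

749.87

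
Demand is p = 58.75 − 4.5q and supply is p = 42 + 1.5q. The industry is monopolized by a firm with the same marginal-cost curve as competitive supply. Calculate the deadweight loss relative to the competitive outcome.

Competitive equilibrium: 58.75 − 4.5q = 42 + 1.5q → q* = 2.7917, p* = 46.1875.
Marginal revenue: MR = 58.75 − 9q. Set MR = MC: 58.75 − 9q = 42 + 1.5q → q_m = 1.5952.
Price p_m = 58.75 − 4.5·1.5952 = 51.5716; MC(q_m) = 42 + 1.5·1.5952 = 44.3928.
Competitive q* = 2.7917, so Δq = 1.1965; wedge = 51.5716 − 44.3928 = 7.1788.
DWL = ½ × 1.1965 × 7.1788 = 4.29.

4.29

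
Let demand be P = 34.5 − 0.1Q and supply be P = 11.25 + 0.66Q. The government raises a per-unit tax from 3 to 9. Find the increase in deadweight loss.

Competitive equilibrium: 34.5 − 0.1Q = 11.25 + 0.66Q → Q* = 30.5921, P* = 31.4408.
For a per-unit tax t: ΔQ = t/0.76, so DWL = ½·t·(t/0.76) = t²/1.52.
At t = 3: DWL = 5.921. At t = 9: DWL = 53.289.
Increase = 53.289 − 5.921 = 47.37.

47.37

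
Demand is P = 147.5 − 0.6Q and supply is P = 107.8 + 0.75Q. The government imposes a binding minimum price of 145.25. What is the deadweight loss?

Competitive equilibrium: 147.5 − 0.6Q = 107.8 + 0.75Q → Q* = 29.4074, P* = 129.8556.
At the floor P = 145.25, quantity demanded = (147.5 − 145.25)/0.6 = 3.75.
Sellers' marginal cost at Q' = 3.75: 107.8 + 0.75·3.75 = 110.6125.
ΔQ = 29.4074 − 3.75 = 25.6574; wedge = 145.25 − 110.6125 = 34.6375.
Welfare loss = ½ × 25.6574 × 34.6375 = 444.35.

444.35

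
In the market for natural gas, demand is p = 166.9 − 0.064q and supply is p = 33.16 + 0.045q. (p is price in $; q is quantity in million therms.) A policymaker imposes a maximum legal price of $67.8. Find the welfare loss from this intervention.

Competitive equilibrium: 166.9 − 0.064q = 33.16 + 0.045q → q* = 1226.9725, p* = 88.3738.
At the ceiling p = 67.8, quantity supplied = (67.8 − 33.16)/0.045 = 769.7778.
Willingness to pay at q' = 769.7778: 166.9 − 0.064·769.7778 = 117.6342.
Δq = 1226.9725 − 769.7778 = 457.1947; wedge = 117.6342 − 67.8 = 49.8342.
Welfare loss = ½ × 457.1947 × 49.8342 = $11391.97 million.

$11391.97 million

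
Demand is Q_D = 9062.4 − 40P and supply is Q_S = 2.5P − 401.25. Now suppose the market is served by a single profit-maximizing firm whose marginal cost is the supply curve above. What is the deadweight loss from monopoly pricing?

In inverse form: demand P = 226.56 − 0.025Q, supply P = 160.5 + 0.4Q.
Competitive equilibrium: 226.56 − 0.025Q = 160.5 + 0.4Q → Q* = 155.4353, P* = 222.6741.
Marginal revenue: MR = 226.56 − 0.05Q. Set MR = MC: 226.56 − 0.05Q = 160.5 + 0.4Q → Q_m = 146.8.
Price P_m = 226.56 − 0.025·146.8 = 222.89; MC(Q_m) = 160.5 + 0.4·146.8 = 219.22.
Competitive Q* = 155.4353, so ΔQ = 8.6353; wedge = 222.89 − 219.22 = 3.67.
Deadweight loss = ½ × 8.6353 × 3.67 = 15.85.

15.85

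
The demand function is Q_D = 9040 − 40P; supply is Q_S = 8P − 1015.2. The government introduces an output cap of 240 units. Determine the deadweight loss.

In inverse form: demand P = 226 − 0.025Q, supply P = 126.9 + 0.125Q.
Competitive equilibrium: 226 − 0.025Q = 126.9 + 0.125Q → Q* = 660.6667, P* = 209.4833.
At Q = 240: demand price = 226 − 0.025·240 = 220; supply price = 126.9 + 0.125·240 = 156.9.
ΔQ = 660.6667 − 240 = 420.6667; wedge = 220 − 156.9 = 63.1.
The triangle = ½ × 420.6667 × 63.1 = 13272.03.

13272.03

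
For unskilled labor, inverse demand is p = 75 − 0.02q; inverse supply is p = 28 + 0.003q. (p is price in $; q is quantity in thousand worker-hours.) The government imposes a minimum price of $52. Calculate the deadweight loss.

$9180.49 thousand

Competitive equilibrium: 75 − 0.02q = 28 + 0.003q → q* = 2043.4783, p* = 34.1304.
At the floor p = 52, quantity demanded = (75 − 52)/0.02 = 1150.
Sellers' marginal cost at q' = 1150: 28 + 0.003·1150 = 31.45.
Δq = 2043.4783 − 1150 = 893.4783; wedge = 52 − 31.45 = 20.55.
Deadweight loss = ½ × 893.4783 × 20.55 = $9180.49 thousand.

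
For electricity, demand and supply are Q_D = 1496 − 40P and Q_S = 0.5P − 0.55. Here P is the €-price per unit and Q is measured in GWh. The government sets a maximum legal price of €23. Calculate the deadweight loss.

In inverse form: demand P = 37.4 − 0.025Q, supply P = 1.1 + 2Q.
Competitive equilibrium: 37.4 − 0.025Q = 1.1 + 2Q → Q* = 17.9259, P* = 36.9519.
At the ceiling P = 23, quantity supplied = (23 − 1.1)/2 = 10.95.
Willingness to pay at Q' = 10.95: 37.4 − 0.025·10.95 = 37.1263.
ΔQ = 17.9259 − 10.95 = 6.9759; wedge = 37.1263 − 23 = 14.1263.
Welfare loss = ½ × 6.9759 × 14.1263 = €49.27.

€49.27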